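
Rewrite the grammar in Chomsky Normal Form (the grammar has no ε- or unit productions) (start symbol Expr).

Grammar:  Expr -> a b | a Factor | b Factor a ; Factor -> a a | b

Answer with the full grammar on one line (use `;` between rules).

Expr -> X1 X2 | X1 Factor | X2 Y1; Factor -> X1 X1 | b; X1 -> a; X2 -> b; Y1 -> Factor X1

Introduce a nonterminal for each terminal appearing in a rule of length ≥ 2: X1 → a, X2 → b.
Binarize each right-hand side of length ≥ 3 by chaining fresh nonterminals (Y1, Y2, …): affected rules were Expr → X2 Factor X1.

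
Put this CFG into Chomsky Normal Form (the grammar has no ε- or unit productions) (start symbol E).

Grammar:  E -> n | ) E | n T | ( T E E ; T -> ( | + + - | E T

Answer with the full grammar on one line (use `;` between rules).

Introduce a nonterminal for each terminal appearing in a rule of length ≥ 2: X1 → ), X2 → n, X3 → (, X4 → +, X5 → -.
Binarize each right-hand side of length ≥ 3 by chaining fresh nonterminals (Y1, Y2, …): affected rules were E → X3 T E E; T → X4 X4 X5.

E -> n | X1 E | X2 T | X3 Y1; T -> ( | X4 Y3 | E T; X1 -> ); X2 -> n; X3 -> (; X4 -> +; X5 -> -; Y1 -> T Y2; Y2 -> E E; Y3 -> X4 X5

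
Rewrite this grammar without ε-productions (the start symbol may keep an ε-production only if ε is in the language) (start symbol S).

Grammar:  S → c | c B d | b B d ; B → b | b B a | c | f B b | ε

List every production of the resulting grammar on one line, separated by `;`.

Nullable nonterminals: {B}.
ε ∉ L(G), so no ε-production is kept.
Expand every rule over subsets of its nullable positions: S → c B d gives c B d | c d. S → b B d gives b B d | b d. B → b B a gives b B a | b a. B → f B b gives f B b | f b.

S → c | c B d | c d | b B d | b d; B → b | b B a | b a | c | f B b | f b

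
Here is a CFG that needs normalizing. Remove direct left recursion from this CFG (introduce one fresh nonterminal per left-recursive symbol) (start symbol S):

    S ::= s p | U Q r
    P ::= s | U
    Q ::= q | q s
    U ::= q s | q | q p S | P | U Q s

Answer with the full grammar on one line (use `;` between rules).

U is directly left-recursive.
For U: α = {Q s}, β = {q s, q, q p S, P}. Rewrite as U → β U' and U' → α U' | ε.

S ::= s p | U Q r; P ::= s | U; Q ::= q | q s; U ::= q s U' | q U' | q p S U' | P U'; U' ::= Q s U' | ε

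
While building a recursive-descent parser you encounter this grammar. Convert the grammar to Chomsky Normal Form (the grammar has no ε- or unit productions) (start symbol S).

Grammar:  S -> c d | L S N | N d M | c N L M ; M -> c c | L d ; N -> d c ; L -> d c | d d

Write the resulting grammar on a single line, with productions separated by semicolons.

S -> X1 X2 | L Y1 | N Y2 | X1 Y3; M -> X1 X1 | L X2; N -> X2 X1; L -> X2 X1 | X2 X2; X1 -> c; X2 -> d; Y1 -> S N; Y2 -> X2 M; Y3 -> N Y4; Y4 -> L M

Introduce a nonterminal for each terminal appearing in a rule of length ≥ 2: X1 → c, X2 → d.
Binarize each right-hand side of length ≥ 3 by chaining fresh nonterminals (Y1, Y2, …): affected rules were S → L S N; S → N X2 M; S → X1 N L M.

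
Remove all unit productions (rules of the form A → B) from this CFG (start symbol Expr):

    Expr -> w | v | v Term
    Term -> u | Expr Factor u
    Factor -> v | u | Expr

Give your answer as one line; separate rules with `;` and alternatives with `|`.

Unit pairs: Factor ⇒* {Expr}.
For every A with A ⇒* B via unit rules, add B's non-unit alternatives to A; then delete every rule of the form X → Y.

Expr -> w | v | v Term; Term -> u | Expr Factor u; Factor -> v | u | w | v Term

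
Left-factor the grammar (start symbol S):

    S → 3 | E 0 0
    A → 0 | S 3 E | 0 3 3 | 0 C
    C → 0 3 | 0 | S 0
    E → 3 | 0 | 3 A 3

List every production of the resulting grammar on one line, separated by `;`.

A has alternatives sharing prefix '0': factor to A → 0 A' with A' → ε | 3 3 | C.
C has alternatives sharing prefix '0': factor to C → 0 C' with C' → 3 | ε.
E has alternatives sharing prefix '3': factor to E → 3 E' with E' → ε | A 3.

S → 3 | E 0 0; A → S 3 E | 0 A'; C → S 0 | 0 C'; E → 0 | 3 E'; A' → epsilon | 3 3 | C; C' → 3 | epsilon; E' → epsilon | A 3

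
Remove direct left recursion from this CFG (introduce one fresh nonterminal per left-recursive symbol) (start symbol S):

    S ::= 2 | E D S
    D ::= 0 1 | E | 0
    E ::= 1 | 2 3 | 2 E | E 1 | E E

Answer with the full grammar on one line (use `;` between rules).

E is directly left-recursive.
For E: α = {1, E}, β = {1, 2 3, 2 E}. Rewrite as E → β E' and E' → α E' | ε.

S ::= 2 | E D S; D ::= 0 1 | E | 0; E ::= 1 E' | 2 3 E' | 2 E E'; E' ::= 1 E' | E E' | ε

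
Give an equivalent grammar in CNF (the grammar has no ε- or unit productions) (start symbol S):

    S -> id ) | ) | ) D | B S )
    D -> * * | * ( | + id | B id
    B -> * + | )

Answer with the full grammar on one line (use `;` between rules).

Introduce a nonterminal for each terminal appearing in a rule of length ≥ 2: X1 → id, X2 → ), X3 → *, X4 → (, X5 → +.
Binarize each right-hand side of length ≥ 3 by chaining fresh nonterminals (Y1, Y2, …): affected rules were S → B S X2.

S -> X1 X2 | ) | X2 D | B Y1; D -> X3 X3 | X3 X4 | X5 X1 | B X1; B -> X3 X5 | ); X1 -> id; X2 -> ); X3 -> *; X4 -> (; X5 -> +; Y1 -> S X2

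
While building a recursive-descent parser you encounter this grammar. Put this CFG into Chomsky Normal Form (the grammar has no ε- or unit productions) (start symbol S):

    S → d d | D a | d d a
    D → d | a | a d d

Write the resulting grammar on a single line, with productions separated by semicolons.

S → X1 X1 | D X2 | X1 Y1; D → d | a | X2 Y2; X1 → d; X2 → a; Y1 → X1 X2; Y2 → X1 X1

Introduce a nonterminal for each terminal appearing in a rule of length ≥ 2: X1 → d, X2 → a.
Binarize each right-hand side of length ≥ 3 by chaining fresh nonterminals (Y1, Y2, …): affected rules were S → X1 X1 X2; D → X2 X1 X1.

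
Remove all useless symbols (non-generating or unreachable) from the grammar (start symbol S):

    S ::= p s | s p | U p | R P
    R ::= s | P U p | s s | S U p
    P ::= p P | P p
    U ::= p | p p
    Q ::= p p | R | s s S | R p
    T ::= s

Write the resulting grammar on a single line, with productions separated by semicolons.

Generating nonterminals: {Q, R, S, T, U}.
Reachable from S after that: {S, U}.
Removed useless symbols: {P, Q, R, T} and every production mentioning them.

S ::= p s | s p | U p; U ::= p | p p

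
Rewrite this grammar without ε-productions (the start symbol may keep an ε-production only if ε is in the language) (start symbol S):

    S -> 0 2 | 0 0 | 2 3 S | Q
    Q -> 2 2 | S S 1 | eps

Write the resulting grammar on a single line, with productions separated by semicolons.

S -> 0 2 | 0 0 | 2 3 S | 2 3 | Q | ε; Q -> 2 2 | S S 1 | S 1 | 1

Nullable nonterminals: {Q, S}.
ε ∈ L(G) since S is nullable, so keep S → ε.
Expand every rule over subsets of its nullable positions: S → 2 3 S gives 2 3 S | 2 3. Q → S S 1 gives S S 1 | S 1 | 1.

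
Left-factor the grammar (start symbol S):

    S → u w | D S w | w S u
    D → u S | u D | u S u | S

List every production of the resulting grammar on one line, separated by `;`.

D has alternatives sharing prefix 'u': factor to D → u D' with D' → S | D | S u.
D' has alternatives sharing prefix 'S': factor to D' → S D'' with D'' → ε | u.

S → u w | D S w | w S u; D → S | u D'; D' → D | S D''; D'' → epsilon | u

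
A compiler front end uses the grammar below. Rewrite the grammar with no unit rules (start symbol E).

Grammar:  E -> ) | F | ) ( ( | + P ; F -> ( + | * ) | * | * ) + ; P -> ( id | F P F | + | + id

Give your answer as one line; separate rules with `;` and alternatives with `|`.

Unit pairs: E ⇒* {F}.
For each unit pair (A, B), copy every non-unit production of B to A, then drop all unit productions.

E -> ) | ) ( ( | + P | ( + | * ) | * | * ) +; F -> ( + | * ) | * | * ) +; P -> ( id | F P F | + | + id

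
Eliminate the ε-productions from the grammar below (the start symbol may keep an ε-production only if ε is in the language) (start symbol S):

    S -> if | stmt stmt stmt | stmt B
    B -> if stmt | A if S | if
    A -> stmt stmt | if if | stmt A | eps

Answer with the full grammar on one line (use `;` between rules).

S -> if | stmt stmt stmt | stmt B; B -> if stmt | A if S | if S | if; A -> stmt stmt | if if | stmt A | stmt

Nullable set = {A}.
ε ∉ L(G), so no ε-production is kept.
Add the nullable-subset variants: B → A if S gives A if S | if S. A → stmt A gives stmt A | stmt.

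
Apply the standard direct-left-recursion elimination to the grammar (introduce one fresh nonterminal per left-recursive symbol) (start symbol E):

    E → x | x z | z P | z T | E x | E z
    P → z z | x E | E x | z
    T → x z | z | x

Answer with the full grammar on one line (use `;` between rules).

Directly left-recursive nonterminal: E.
For E: α = {x, z}, β = {x, x z, z P, z T}. Rewrite as E → β E' and E' → α E' | ε.

E → x E' | x z E' | z P E' | z T E'; P → z z | x E | E x | z; T → x z | z | x; E' → x E' | z E' | ε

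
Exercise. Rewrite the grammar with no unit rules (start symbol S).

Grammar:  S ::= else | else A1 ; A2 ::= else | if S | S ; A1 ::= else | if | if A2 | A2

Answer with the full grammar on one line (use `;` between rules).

Unit pairs: A1 ⇒* {A2, S}; A2 ⇒* {S}.
Replace each nonterminal's rules with the union of the non-unit rules of every nonterminal it unit-derives.

S ::= else | else A1; A2 ::= else | if S | else A1; A1 ::= else | if S | if | if A2 | else A1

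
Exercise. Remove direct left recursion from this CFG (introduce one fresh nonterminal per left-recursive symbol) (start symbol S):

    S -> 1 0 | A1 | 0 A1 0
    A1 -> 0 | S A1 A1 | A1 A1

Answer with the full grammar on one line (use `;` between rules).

A1 is directly left-recursive.
For A1: α = {A1}, β = {0, S A1 A1}. Rewrite as A1 → β A1' and A1' → α A1' | ε.

S -> 1 0 | A1 | 0 A1 0; A1 -> 0 A1' | S A1 A1 A1'; A1' -> A1 A1' | ε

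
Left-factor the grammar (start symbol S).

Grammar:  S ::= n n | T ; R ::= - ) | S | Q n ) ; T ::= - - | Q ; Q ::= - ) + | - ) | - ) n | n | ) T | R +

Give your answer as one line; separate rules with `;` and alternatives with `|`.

S ::= n n | T; R ::= - ) | S | Q n ); T ::= - - | Q; Q ::= n | ) T | R + | - ) Q'; Q' ::= + | ε | n

Q has alternatives sharing prefix '- )': factor to Q → - ) Q' with Q' → + | ε | n.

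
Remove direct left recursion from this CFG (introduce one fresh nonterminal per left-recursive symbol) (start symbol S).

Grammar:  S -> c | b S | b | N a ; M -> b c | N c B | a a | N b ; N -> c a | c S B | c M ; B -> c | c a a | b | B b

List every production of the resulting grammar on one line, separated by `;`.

Left recursion appears on B.
For B: α = {b}, β = {c, c a a, b}. Rewrite as B → β B' and B' → α B' | ε.

S -> c | b S | b | N a; M -> b c | N c B | a a | N b; N -> c a | c S B | c M; B -> c B' | c a a B' | b B'; B' -> b B' | ε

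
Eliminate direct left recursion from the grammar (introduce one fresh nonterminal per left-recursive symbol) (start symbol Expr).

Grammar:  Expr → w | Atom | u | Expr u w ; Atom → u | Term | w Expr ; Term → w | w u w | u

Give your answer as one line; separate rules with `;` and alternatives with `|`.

Expr → w Expr1 | Atom Expr1 | u Expr1; Atom → u | Term | w Expr; Term → w | w u w | u; Expr1 → u w Expr1 | ε

Left recursion appears on Expr.
For Expr: α = {u w}, β = {w, Atom, u}. Rewrite as Expr → β Expr1 and Expr1 → α Expr1 | ε.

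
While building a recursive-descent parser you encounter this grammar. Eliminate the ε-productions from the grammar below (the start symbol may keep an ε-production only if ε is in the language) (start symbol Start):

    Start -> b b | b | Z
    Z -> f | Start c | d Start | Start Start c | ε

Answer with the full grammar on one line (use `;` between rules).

Nullable set = {Start, Z}.
ε ∈ L(G) since Start is nullable, so keep Start → ε.
Add the nullable-subset variants: Z → Start c gives Start c | c. Z → d Start gives d Start | d.

Start -> b b | b | Z | ε; Z -> f | Start c | c | d Start | d | Start Start c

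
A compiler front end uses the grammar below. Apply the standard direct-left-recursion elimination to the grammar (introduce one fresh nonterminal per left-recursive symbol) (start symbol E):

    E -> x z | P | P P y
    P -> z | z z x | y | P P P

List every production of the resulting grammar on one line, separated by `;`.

E -> x z | P | P P y; P -> z P' | z z x P' | y P'; P' -> P P P' | eps

Directly left-recursive nonterminal: P.
For P: α = {P P}, β = {z, z z x, y}. Rewrite as P → β P' and P' → α P' | ε.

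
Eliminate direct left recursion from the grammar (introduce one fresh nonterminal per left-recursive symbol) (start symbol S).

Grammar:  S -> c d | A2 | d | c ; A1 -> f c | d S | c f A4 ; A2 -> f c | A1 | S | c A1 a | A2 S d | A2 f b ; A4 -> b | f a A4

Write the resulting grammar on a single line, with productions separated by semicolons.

A2 is directly left-recursive.
For A2: α = {S d, f b}, β = {f c, A1, S, c A1 a}. Rewrite as A2 → β A2' and A2' → α A2' | ε.

S -> c d | A2 | d | c; A1 -> f c | d S | c f A4; A2 -> f c A2' | A1 A2' | S A2' | c A1 a A2'; A4 -> b | f a A4; A2' -> S d A2' | f b A2' | ε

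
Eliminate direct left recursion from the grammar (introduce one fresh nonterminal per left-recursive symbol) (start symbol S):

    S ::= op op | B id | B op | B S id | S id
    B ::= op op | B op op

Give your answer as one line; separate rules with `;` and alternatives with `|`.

Left recursion appears on S, B.
For S: α = {id}, β = {op op, B id, B op, B S id}. Rewrite as S → β S' and S' → α S' | ε.
For B: α = {op op}, β = {op op}. Rewrite as B → β B' and B' → α B' | ε.

S ::= op op S' | B id S' | B op S' | B S id S'; B ::= op op B'; S' ::= id S' | epsilon; B' ::= op op B' | epsilon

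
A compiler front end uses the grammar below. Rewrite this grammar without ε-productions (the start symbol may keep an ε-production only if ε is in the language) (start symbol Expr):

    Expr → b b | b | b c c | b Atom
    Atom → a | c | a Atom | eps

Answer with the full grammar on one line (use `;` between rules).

Expr → b b | b | b c c | b Atom; Atom → a | c | a Atom

Nullable nonterminals: {Atom}.
ε ∉ L(G), so no ε-production is kept.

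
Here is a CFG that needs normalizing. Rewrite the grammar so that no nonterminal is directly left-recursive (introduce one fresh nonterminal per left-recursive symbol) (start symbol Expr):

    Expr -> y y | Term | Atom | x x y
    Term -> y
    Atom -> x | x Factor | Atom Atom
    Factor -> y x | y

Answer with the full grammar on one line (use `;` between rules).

Expr -> y y | Term | Atom | x x y; Term -> y; Atom -> x Atom1 | x Factor Atom1; Factor -> y x | y; Atom1 -> Atom Atom1 | ε

Directly left-recursive nonterminal: Atom.
For Atom: α = {Atom}, β = {x, x Factor}. Rewrite as Atom → β Atom1 and Atom1 → α Atom1 | ε.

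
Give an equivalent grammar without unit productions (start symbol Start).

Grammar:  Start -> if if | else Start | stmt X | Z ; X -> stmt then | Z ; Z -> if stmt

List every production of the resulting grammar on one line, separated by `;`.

Start -> if stmt | if if | else Start | stmt X; X -> if stmt | stmt then; Z -> if stmt

Unit pairs: Start ⇒* {Z}; X ⇒* {Z}.
For every A with A ⇒* B via unit rules, add B's non-unit alternatives to A; then delete every rule of the form X → Y.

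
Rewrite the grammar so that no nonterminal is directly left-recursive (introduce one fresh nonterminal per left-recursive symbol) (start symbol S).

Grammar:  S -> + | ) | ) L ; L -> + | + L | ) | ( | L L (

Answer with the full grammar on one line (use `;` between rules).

L is directly left-recursive.
For L: α = {L (}, β = {+, + L, ), (}. Rewrite as L → β L' and L' → α L' | ε.

S -> + | ) | ) L; L -> + L' | + L L' | ) L' | ( L'; L' -> L ( L' | ε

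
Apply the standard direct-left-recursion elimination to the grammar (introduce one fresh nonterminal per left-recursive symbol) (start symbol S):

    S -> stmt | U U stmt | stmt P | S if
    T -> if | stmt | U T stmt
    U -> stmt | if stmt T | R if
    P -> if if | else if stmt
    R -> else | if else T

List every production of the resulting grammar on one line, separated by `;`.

Left recursion appears on S.
For S: α = {if}, β = {stmt, U U stmt, stmt P}. Rewrite as S → β S' and S' → α S' | ε.

S -> stmt S' | U U stmt S' | stmt P S'; T -> if | stmt | U T stmt; U -> stmt | if stmt T | R if; P -> if if | else if stmt; R -> else | if else T; S' -> if S' | epsilon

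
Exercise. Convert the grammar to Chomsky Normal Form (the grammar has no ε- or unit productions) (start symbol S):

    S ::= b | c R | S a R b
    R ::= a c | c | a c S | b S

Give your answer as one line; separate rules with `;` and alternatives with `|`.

Introduce a nonterminal for each terminal appearing in a rule of length ≥ 2: X1 → c, X2 → a, X3 → b.
Binarize each right-hand side of length ≥ 3 by chaining fresh nonterminals (Y1, Y2, …): affected rules were S → S X2 R X3; R → X2 X1 S.

S ::= b | X1 R | S Y1; R ::= X2 X1 | c | X2 Y3 | X3 S; X1 ::= c; X2 ::= a; X3 ::= b; Y1 ::= X2 Y2; Y2 ::= R X3; Y3 ::= X1 S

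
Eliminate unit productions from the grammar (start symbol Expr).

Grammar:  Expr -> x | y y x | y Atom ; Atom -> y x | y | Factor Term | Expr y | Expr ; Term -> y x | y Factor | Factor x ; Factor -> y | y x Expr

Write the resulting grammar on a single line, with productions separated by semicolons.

Expr -> x | y y x | y Atom; Atom -> y x | y | Factor Term | Expr y | x | y y x | y Atom; Term -> y x | y Factor | Factor x; Factor -> y | y x Expr

Unit pairs: Atom ⇒* {Expr}.
For each unit pair (A, B), copy every non-unit production of B to A, then drop all unit productions.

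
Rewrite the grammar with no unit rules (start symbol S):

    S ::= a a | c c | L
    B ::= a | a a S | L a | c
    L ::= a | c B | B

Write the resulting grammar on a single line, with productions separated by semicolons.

S ::= a | c B | a a S | L a | c | a a | c c; B ::= a | a a S | L a | c; L ::= a | c B | a a S | L a | c

Unit pairs: L ⇒* {B}; S ⇒* {B, L}.
For each unit pair (A, B), copy every non-unit production of B to A, then drop all unit productions.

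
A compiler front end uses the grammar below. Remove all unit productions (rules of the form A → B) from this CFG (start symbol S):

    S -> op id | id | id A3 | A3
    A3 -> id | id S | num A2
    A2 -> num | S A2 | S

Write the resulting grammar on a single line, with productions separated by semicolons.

S -> op id | id | id A3 | id S | num A2; A3 -> id | id S | num A2; A2 -> num | S A2 | op id | id | id A3 | id S | num A2

Unit pairs: A2 ⇒* {A3, S}; S ⇒* {A3}.
For each unit pair (A, B), copy every non-unit production of B to A, then drop all unit productions.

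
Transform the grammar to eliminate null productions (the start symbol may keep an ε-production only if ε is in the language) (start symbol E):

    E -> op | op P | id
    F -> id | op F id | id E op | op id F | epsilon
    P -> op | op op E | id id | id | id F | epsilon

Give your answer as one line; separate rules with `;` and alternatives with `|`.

E -> op | op P | id; F -> id | op F id | op id | id E op | op id F; P -> op | op op E | id id | id | id F

Nullable set = {F, P}.
ε ∉ L(G), so no ε-production is kept.
Add the nullable-subset variants: F → op F id gives op F id | op id.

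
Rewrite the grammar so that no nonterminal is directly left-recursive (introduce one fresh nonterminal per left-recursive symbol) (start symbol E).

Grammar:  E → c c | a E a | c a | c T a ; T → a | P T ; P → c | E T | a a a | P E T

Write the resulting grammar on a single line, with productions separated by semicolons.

Directly left-recursive nonterminal: P.
For P: α = {E T}, β = {c, E T, a a a}. Rewrite as P → β P' and P' → α P' | ε.

E → c c | a E a | c a | c T a; T → a | P T; P → c P' | E T P' | a a a P'; P' → E T P' | ε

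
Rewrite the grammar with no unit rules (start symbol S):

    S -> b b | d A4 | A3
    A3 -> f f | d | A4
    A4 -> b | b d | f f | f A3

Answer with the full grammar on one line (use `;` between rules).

S -> b | b d | f f | f A3 | b b | d A4 | d; A3 -> b | b d | f f | f A3 | d; A4 -> b | b d | f f | f A3

Unit pairs: A3 ⇒* {A4}; S ⇒* {A3, A4}.
For each unit pair (A, B), copy every non-unit production of B to A, then drop all unit productions.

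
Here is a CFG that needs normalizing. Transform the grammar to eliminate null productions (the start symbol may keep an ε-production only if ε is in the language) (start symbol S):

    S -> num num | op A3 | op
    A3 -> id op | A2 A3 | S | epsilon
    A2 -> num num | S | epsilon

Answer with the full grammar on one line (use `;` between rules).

S -> num num | op A3 | op; A3 -> id op | A2 A3 | A2 | S; A2 -> num num | S

Nullable nonterminals: {A2, A3}.
ε ∉ L(G), so no ε-production is kept.
For each production, add variants omitting each subset of nullable occurrences: S → op A3 gives op A3 | op. A3 → A2 A3 gives A2 A3 | A2.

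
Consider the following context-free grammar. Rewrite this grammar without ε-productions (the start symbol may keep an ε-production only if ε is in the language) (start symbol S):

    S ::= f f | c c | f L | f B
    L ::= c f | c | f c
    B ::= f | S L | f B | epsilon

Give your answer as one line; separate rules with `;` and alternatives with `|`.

S ::= f f | c c | f L | f B | f; L ::= c f | c | f c; B ::= f | S L | f B

The nullable symbols are {B}.
ε ∉ L(G), so no ε-production is kept.
Expand every rule over subsets of its nullable positions: S → f B gives f B | f.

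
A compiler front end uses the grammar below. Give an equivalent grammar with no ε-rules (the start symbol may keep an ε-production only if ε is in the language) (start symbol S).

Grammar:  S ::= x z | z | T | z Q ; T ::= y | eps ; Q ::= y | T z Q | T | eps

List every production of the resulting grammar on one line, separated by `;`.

S ::= x z | z | T | z Q | ε; T ::= y; Q ::= y | T z Q | T z | z Q | z | T

Nullable set = {Q, S, T}.
ε ∈ L(G) since S is nullable, so keep S → ε.
For each production, add variants omitting each subset of nullable occurrences: Q → T z Q gives T z Q | T z | z Q | z.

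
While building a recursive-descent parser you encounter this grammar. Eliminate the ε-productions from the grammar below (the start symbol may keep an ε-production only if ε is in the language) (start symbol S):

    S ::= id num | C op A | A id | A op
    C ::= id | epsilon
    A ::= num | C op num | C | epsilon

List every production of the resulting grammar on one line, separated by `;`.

S ::= id num | C op A | C op | op A | op | A id | id | A op; C ::= id; A ::= num | C op num | op num | C

Nullable set = {A, C}.
ε ∉ L(G), so no ε-production is kept.
Add the nullable-subset variants: S → C op A gives C op A | C op | op A | op. S → A id gives A id | id. A → C op num gives C op num | op num.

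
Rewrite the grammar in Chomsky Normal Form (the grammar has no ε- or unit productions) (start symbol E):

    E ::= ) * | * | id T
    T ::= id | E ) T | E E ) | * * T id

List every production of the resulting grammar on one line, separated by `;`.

Introduce a nonterminal for each terminal appearing in a rule of length ≥ 2: X1 → ), X2 → *, X3 → id.
Binarize each right-hand side of length ≥ 3 by chaining fresh nonterminals (Y1, Y2, …): affected rules were T → E X1 T; T → E E X1; T → X2 X2 T X3.

E ::= X1 X2 | * | X3 T; T ::= id | E Y1 | E Y2 | X2 Y3; X1 ::= ); X2 ::= *; X3 ::= id; Y1 ::= X1 T; Y2 ::= E X1; Y3 ::= X2 Y4; Y4 ::= T X3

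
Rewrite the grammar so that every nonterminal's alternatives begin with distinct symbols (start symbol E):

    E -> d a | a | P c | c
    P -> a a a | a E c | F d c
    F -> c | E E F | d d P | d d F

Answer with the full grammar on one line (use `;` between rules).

E -> d a | a | P c | c; P -> F d c | a P'; F -> c | E E F | d d F'; P' -> a a | E c; F' -> P | F

P has alternatives sharing prefix 'a': factor to P → a P' with P' → a a | E c.
F has alternatives sharing prefix 'd d': factor to F → d d F' with F' → P | F.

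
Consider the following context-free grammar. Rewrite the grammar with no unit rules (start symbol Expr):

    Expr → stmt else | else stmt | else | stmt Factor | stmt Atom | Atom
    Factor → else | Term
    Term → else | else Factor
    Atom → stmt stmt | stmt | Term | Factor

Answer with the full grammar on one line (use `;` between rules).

Unit pairs: Atom ⇒* {Factor, Term}; Expr ⇒* {Atom, Factor, Term}; Factor ⇒* {Term}.
For every A with A ⇒* B via unit rules, add B's non-unit alternatives to A; then delete every rule of the form X → Y.

Expr → else | else Factor | stmt stmt | stmt | stmt else | else stmt | stmt Factor | stmt Atom; Factor → else | else Factor; Term → else | else Factor; Atom → else | else Factor | stmt stmt | stmt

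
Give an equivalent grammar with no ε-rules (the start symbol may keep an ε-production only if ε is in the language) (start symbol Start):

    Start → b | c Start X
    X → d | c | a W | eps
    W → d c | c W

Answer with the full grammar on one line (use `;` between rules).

Start → b | c Start X | c Start; X → d | c | a W; W → d c | c W

Nullable nonterminals: {X}.
ε ∉ L(G), so no ε-production is kept.
For each production, add variants omitting each subset of nullable occurrences: Start → c Start X gives c Start X | c Start.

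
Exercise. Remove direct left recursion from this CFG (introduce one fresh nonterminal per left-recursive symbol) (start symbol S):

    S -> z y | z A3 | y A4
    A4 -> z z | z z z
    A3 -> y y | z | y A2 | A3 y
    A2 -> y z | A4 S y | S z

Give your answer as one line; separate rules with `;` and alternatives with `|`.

S -> z y | z A3 | y A4; A4 -> z z | z z z; A3 -> y y A3' | z A3' | y A2 A3'; A2 -> y z | A4 S y | S z; A3' -> y A3' | ε

A3 is directly left-recursive.
For A3: α = {y}, β = {y y, z, y A2}. Rewrite as A3 → β A3' and A3' → α A3' | ε.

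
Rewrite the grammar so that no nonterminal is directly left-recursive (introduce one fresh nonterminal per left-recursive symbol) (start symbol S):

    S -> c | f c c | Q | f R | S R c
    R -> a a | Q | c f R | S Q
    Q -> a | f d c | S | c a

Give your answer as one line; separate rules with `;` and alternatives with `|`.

Left recursion appears on S.
For S: α = {R c}, β = {c, f c c, Q, f R}. Rewrite as S → β S' and S' → α S' | ε.

S -> c S' | f c c S' | Q S' | f R S'; R -> a a | Q | c f R | S Q; Q -> a | f d c | S | c a; S' -> R c S' | eps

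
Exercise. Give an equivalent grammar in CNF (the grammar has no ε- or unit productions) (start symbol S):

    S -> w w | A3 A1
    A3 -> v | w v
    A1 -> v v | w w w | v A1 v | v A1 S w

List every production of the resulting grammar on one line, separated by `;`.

S -> X1 X1 | A3 A1; A3 -> v | X1 X2; A1 -> X2 X2 | X1 Y1 | X2 Y2 | X2 Y3; X1 -> w; X2 -> v; Y1 -> X1 X1; Y2 -> A1 X2; Y3 -> A1 Y4; Y4 -> S X1

Introduce a nonterminal for each terminal appearing in a rule of length ≥ 2: X1 → w, X2 → v.
Binarize each right-hand side of length ≥ 3 by chaining fresh nonterminals (Y1, Y2, …): affected rules were A1 → X1 X1 X1; A1 → X2 A1 X2; A1 → X2 A1 S X1.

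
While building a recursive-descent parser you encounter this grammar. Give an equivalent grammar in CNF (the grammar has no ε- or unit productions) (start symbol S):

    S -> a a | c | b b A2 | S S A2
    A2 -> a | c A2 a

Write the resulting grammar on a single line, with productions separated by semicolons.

Introduce a nonterminal for each terminal appearing in a rule of length ≥ 2: X1 → a, X2 → b, X3 → c.
Binarize each right-hand side of length ≥ 3 by chaining fresh nonterminals (Y1, Y2, …): affected rules were S → X2 X2 A2; S → S S A2; A2 → X3 A2 X1.

S -> X1 X1 | c | X2 Y1 | S Y2; A2 -> a | X3 Y3; X1 -> a; X2 -> b; X3 -> c; Y1 -> X2 A2; Y2 -> S A2; Y3 -> A2 X1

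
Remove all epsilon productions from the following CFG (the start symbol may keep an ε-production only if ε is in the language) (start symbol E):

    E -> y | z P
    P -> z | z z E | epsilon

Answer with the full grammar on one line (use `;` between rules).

E -> y | z P | z; P -> z | z z E

The nullable symbols are {P}.
ε ∉ L(G), so no ε-production is kept.
Expand every rule over subsets of its nullable positions: E → z P gives z P | z.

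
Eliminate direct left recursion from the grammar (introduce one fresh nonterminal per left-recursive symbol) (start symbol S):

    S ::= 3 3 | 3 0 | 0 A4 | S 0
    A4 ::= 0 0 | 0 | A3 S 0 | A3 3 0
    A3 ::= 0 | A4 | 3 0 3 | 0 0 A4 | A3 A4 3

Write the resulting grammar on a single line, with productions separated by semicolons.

S ::= 3 3 S' | 3 0 S' | 0 A4 S'; A4 ::= 0 0 | 0 | A3 S 0 | A3 3 0; A3 ::= 0 A3' | A4 A3' | 3 0 3 A3' | 0 0 A4 A3'; S' ::= 0 S' | ε; A3' ::= A4 3 A3' | ε

S, A3 are directly left-recursive.
For S: α = {0}, β = {3 3, 3 0, 0 A4}. Rewrite as S → β S' and S' → α S' | ε.
For A3: α = {A4 3}, β = {0, A4, 3 0 3, 0 0 A4}. Rewrite as A3 → β A3' and A3' → α A3' | ε.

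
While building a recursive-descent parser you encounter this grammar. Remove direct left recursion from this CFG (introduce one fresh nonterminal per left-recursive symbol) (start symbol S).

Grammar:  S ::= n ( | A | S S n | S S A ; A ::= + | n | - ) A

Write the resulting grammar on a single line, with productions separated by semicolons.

S ::= n ( S' | A S'; A ::= + | n | - ) A; S' ::= S n S' | S A S' | ε

Left recursion appears on S.
For S: α = {S n, S A}, β = {n (, A}. Rewrite as S → β S' and S' → α S' | ε.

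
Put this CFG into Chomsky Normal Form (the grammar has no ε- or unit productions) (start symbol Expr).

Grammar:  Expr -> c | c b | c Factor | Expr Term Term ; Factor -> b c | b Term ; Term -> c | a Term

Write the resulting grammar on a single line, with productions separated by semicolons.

Introduce a nonterminal for each terminal appearing in a rule of length ≥ 2: X1 → c, X2 → b, X3 → a.
Binarize each right-hand side of length ≥ 3 by chaining fresh nonterminals (Y1, Y2, …): affected rules were Expr → Expr Term Term.

Expr -> c | X1 X2 | X1 Factor | Expr Y1; Factor -> X2 X1 | X2 Term; Term -> c | X3 Term; X1 -> c; X2 -> b; X3 -> a; Y1 -> Term Term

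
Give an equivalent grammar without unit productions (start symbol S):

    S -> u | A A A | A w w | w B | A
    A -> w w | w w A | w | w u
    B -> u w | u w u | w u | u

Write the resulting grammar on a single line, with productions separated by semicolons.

Unit pairs: S ⇒* {A}.
Replace each nonterminal's rules with the union of the non-unit rules of every nonterminal it unit-derives.

S -> u | A A A | A w w | w B | w w | w w A | w | w u; A -> w w | w w A | w | w u; B -> u w | u w u | w u | u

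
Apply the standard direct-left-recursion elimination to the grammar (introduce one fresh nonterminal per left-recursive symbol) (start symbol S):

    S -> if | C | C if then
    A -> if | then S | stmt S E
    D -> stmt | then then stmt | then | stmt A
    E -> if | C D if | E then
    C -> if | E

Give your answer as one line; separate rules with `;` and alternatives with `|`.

S -> if | C | C if then; A -> if | then S | stmt S E; D -> stmt | then then stmt | then | stmt A; E -> if E' | C D if E'; C -> if | E; E' -> then E' | epsilon

Directly left-recursive nonterminal: E.
For E: α = {then}, β = {if, C D if}. Rewrite as E → β E' and E' → α E' | ε.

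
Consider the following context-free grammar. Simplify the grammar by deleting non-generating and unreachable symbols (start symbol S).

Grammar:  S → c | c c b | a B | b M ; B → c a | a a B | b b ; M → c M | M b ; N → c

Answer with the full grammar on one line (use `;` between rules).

Generating nonterminals: {B, N, S}.
Reachable from S after that: {B, S}.
Removed useless symbols: {M, N} and every production mentioning them.

S → c | c c b | a B; B → c a | a a B | b b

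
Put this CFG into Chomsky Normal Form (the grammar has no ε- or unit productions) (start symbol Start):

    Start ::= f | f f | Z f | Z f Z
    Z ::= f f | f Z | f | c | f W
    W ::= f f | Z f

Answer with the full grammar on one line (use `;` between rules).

Start ::= f | X1 X1 | Z X1 | Z Y1; Z ::= X1 X1 | X1 Z | f | c | X1 W; W ::= X1 X1 | Z X1; X1 ::= f; Y1 ::= X1 Z

Introduce a nonterminal for each terminal appearing in a rule of length ≥ 2: X1 → f.
Binarize each right-hand side of length ≥ 3 by chaining fresh nonterminals (Y1, Y2, …): affected rules were Start → Z X1 Z.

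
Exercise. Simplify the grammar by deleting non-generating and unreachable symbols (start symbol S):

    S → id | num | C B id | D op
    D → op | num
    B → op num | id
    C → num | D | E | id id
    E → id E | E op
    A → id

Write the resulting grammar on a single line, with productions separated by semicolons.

S → id | num | C B id | D op; D → op | num; B → op num | id; C → num | D | id id

Generating nonterminals: {A, B, C, D, S}.
Reachable from S after that: {B, C, D, S}.
Removed useless symbols: {A, E} and every production mentioning them.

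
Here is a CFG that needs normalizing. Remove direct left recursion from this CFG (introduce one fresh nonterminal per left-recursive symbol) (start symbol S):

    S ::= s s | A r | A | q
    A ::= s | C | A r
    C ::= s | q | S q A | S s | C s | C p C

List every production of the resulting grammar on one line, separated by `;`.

S ::= s s | A r | A | q; A ::= s A' | C A'; C ::= s C' | q C' | S q A C' | S s C'; A' ::= r A' | ε; C' ::= s C' | p C C' | ε

Directly left-recursive nonterminals: A, C.
For A: α = {r}, β = {s, C}. Rewrite as A → β A' and A' → α A' | ε.
For C: α = {s, p C}, β = {s, q, S q A, S s}. Rewrite as C → β C' and C' → α C' | ε.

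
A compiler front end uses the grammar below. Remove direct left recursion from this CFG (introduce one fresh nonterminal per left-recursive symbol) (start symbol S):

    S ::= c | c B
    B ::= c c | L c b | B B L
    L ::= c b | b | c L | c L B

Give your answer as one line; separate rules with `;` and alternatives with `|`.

Directly left-recursive nonterminal: B.
For B: α = {B L}, β = {c c, L c b}. Rewrite as B → β B' and B' → α B' | ε.

S ::= c | c B; B ::= c c B' | L c b B'; L ::= c b | b | c L | c L B; B' ::= B L B' | ε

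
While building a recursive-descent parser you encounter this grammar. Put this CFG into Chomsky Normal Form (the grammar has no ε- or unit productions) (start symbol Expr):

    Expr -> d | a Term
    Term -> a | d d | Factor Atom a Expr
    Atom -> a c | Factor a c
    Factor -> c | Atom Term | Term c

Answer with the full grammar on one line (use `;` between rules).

Introduce a nonterminal for each terminal appearing in a rule of length ≥ 2: X1 → a, X2 → d, X3 → c.
Binarize each right-hand side of length ≥ 3 by chaining fresh nonterminals (Y1, Y2, …): affected rules were Term → Factor Atom X1 Expr; Atom → Factor X1 X3.

Expr -> d | X1 Term; Term -> a | X2 X2 | Factor Y1; Atom -> X1 X3 | Factor Y3; Factor -> c | Atom Term | Term X3; X1 -> a; X2 -> d; X3 -> c; Y1 -> Atom Y2; Y2 -> X1 Expr; Y3 -> X1 X3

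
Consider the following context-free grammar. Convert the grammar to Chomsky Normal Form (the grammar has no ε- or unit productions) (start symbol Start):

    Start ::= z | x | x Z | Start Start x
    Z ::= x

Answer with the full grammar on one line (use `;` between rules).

Start ::= z | x | X1 Z | Start Y1; Z ::= x; X1 ::= x; Y1 ::= Start X1

Introduce a nonterminal for each terminal appearing in a rule of length ≥ 2: X1 → x.
Binarize each right-hand side of length ≥ 3 by chaining fresh nonterminals (Y1, Y2, …): affected rules were Start → Start Start X1.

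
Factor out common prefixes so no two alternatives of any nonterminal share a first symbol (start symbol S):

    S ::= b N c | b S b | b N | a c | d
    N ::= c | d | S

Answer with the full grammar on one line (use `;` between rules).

S has alternatives sharing prefix 'b': factor to S → b S' with S' → N c | S b | N.
S' has alternatives sharing prefix 'N': factor to S' → N S'' with S'' → c | ε.

S ::= a c | d | b S'; N ::= c | d | S; S' ::= S b | N S''; S'' ::= c | ε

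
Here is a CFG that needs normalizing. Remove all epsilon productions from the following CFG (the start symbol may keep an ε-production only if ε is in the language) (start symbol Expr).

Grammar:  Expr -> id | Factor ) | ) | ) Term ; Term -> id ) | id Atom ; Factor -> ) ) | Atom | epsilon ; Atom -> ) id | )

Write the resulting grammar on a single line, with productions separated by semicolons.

Expr -> id | Factor ) | ) | ) Term; Term -> id ) | id Atom; Factor -> ) ) | Atom; Atom -> ) id | )

The nullable symbols are {Factor}.
ε ∉ L(G), so no ε-production is kept.
For each production, add variants omitting each subset of nullable occurrences: Expr → Factor ) gives Factor ) | ).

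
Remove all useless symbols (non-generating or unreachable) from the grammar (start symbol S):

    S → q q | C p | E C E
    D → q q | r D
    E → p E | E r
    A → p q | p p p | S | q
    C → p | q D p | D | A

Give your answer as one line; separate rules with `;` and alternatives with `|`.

Generating nonterminals: {A, C, D, S}.
Reachable from S after that: {A, C, D, S}.
Removed useless symbols: {E} and every production mentioning them.

S → q q | C p; D → q q | r D; A → p q | p p p | S | q; C → p | q D p | D | A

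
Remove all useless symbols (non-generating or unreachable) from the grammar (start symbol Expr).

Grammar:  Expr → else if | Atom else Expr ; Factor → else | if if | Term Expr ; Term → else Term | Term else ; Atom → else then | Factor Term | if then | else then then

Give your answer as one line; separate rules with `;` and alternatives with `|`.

Generating nonterminals: {Atom, Expr, Factor}.
Reachable from Expr after that: {Atom, Expr}.
Removed useless symbols: {Factor, Term} and every production mentioning them.

Expr → else if | Atom else Expr; Atom → else then | if then | else then then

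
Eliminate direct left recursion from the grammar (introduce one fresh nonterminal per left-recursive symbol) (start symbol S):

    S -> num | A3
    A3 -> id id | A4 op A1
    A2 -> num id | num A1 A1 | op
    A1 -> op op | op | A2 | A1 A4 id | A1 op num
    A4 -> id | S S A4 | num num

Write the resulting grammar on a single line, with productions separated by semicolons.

Directly left-recursive nonterminal: A1.
For A1: α = {A4 id, op num}, β = {op op, op, A2}. Rewrite as A1 → β A1' and A1' → α A1' | ε.

S -> num | A3; A3 -> id id | A4 op A1; A2 -> num id | num A1 A1 | op; A1 -> op op A1' | op A1' | A2 A1'; A4 -> id | S S A4 | num num; A1' -> A4 id A1' | op num A1' | ε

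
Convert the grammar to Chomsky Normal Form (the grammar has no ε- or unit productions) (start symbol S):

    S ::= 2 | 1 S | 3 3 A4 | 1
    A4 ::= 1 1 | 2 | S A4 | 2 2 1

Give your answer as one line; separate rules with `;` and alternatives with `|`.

S ::= 2 | X1 S | X2 Y1 | 1; A4 ::= X1 X1 | 2 | S A4 | X3 Y2; X1 ::= 1; X2 ::= 3; X3 ::= 2; Y1 ::= X2 A4; Y2 ::= X3 X1

Introduce a nonterminal for each terminal appearing in a rule of length ≥ 2: X1 → 1, X2 → 3, X3 → 2.
Binarize each right-hand side of length ≥ 3 by chaining fresh nonterminals (Y1, Y2, …): affected rules were S → X2 X2 A4; A4 → X3 X3 X1.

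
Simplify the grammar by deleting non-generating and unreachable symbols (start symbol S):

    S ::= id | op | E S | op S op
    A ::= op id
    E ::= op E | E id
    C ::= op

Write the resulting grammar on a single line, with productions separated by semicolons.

S ::= id | op | op S op

Generating nonterminals: {A, C, S}.
Reachable from S after that: {S}.
Removed useless symbols: {A, C, E} and every production mentioning them.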